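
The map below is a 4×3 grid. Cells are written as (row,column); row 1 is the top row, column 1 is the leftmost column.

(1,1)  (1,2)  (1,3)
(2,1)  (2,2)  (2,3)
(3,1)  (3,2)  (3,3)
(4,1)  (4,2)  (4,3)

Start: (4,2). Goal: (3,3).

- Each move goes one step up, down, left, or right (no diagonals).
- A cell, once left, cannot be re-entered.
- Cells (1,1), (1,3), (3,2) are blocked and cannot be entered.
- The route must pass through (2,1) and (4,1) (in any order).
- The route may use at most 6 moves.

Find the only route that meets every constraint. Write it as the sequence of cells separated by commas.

The 6-move cap with required stops at (2,1), (4,1) leaves no slack for detours.
Route from (4,2): left to (4,1), 2× up (reaching (2,1)), 2× right (reaching (2,3)), down to (3,3) — 6 moves in all.
Check: all required cells visited; 6 ≤ 6 moves.

(4,2), (4,1), (3,1), (2,1), (2,2), (2,3), (3,3)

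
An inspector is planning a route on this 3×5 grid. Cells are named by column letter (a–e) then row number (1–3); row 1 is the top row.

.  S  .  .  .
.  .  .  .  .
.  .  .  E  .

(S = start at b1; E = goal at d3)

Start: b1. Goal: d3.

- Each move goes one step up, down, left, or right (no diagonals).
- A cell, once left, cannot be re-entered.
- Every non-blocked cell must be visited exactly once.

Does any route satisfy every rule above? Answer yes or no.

no

Colour the cells like a checkerboard: each orthogonal step flips colour, so a Hamiltonian route alternates colours. Here there are 8 cells of one colour and 7 of the other, with start on the same colour as the goal — the counts and endpoints can't be arranged into an alternating sequence of length 15, so no Hamiltonian route exists.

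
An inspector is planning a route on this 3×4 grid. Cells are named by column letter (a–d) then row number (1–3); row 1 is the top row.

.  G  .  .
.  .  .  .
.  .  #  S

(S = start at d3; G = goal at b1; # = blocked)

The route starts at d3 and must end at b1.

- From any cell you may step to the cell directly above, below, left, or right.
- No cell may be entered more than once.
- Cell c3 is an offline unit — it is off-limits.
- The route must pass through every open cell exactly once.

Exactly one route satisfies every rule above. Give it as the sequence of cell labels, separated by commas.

Need to visit all 11 open cells exactly once, starting at d3 and ending at b1.
Cell d1 has only two open neighbours (d2 and c1), so the path must pass straight through it: one of those is the cell it's entered from and the other is where it exits.
Route from d3: 2× up (reaching d1), left to c1, down to c2, left to b2, down to b3, left to a3, 2× up (reaching a1), right to b1 — 10 moves in all.
Check: all 11 open cells covered.

d3, d2, d1, c1, c2, b2, b3, a3, a2, a1, b1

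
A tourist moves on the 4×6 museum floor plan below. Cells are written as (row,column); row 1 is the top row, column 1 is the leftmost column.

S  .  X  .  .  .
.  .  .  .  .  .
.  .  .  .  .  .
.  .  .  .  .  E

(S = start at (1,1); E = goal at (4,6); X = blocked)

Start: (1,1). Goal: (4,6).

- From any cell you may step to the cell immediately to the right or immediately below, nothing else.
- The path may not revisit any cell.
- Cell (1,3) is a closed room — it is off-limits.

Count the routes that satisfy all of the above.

36

A right/down-only route from (1,1) to (4,6) makes exactly 3 down-moves and 5 right-moves in some order.
With no other constraints that would be C(8,3) = 56 routes.
Subtract routes through each blocked cell (inclusion–exclusion for overlaps): − through (1,3): 20 → 36.
That gives 36 routes.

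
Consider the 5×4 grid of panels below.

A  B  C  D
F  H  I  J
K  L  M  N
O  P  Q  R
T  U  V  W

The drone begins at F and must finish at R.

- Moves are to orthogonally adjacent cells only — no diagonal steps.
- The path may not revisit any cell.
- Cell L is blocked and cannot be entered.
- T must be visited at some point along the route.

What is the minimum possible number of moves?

7

Any route passes through T somewhere between F and R. Summing Manhattan distances along the two legs (F → T → R) gives a lower bound of 3 + 4 = 7 moves.
A route of 7 moves achieves this: F → K → O → T → U → P → Q → R.
Since 7 matches the lower bound, it is optimal.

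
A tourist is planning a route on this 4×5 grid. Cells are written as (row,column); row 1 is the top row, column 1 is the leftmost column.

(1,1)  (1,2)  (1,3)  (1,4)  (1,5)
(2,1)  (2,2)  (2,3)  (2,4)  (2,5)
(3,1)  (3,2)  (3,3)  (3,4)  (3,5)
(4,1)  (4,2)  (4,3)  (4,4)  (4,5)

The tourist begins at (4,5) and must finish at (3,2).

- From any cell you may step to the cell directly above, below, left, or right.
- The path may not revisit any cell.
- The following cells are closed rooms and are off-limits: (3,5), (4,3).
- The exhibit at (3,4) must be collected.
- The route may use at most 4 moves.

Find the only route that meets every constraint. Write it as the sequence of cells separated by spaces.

The 4-move cap with required stops at (3,4) leaves no slack for detours.
Route from (4,5): left to (4,4), up to (3,4), 2× left (reaching (3,2)) — 4 moves in all.
Check: all required cells visited; 4 ≤ 4 moves.

(4,5) (4,4) (3,4) (3,3) (3,2)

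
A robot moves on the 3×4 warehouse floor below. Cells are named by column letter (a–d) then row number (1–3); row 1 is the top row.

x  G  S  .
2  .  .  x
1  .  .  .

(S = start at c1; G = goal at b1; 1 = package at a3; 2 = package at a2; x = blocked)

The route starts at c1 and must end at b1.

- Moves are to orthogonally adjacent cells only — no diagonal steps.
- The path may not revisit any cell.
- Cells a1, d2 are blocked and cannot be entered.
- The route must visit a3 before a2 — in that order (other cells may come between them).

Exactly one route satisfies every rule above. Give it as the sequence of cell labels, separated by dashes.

c1 - c2 - c3 - b3 - a3 - a2 - b2 - b1

The waypoints must appear in the order a3, a2, with no cell reused.
Route from c1: down 2 to c3, left 2 to a3, up 1 to a2, right 1 to b2, up 1 to b1 — 7 moves in all.
Check: order respected (1 at step 4, 2 at step 5).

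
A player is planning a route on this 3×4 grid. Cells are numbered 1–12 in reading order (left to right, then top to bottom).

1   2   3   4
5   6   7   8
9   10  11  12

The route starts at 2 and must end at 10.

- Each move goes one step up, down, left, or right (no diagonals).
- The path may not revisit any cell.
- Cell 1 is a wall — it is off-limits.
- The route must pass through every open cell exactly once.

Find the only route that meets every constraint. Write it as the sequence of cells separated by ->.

2 -> 3 -> 4 -> 8 -> 12 -> 11 -> 7 -> 6 -> 5 -> 9 -> 10

Need to visit all 11 open cells exactly once, starting at 2 and ending at 10.
Cell 4 has only two open neighbours (8 and 3), so the path must pass straight through it: one of those is the cell it's entered from and the other is where it exits.
Route from 2: 2× right (reaching 4), 2× down (reaching 12), left to 11, up to 7, 2× left (reaching 5), down to 9, right to 10 — 10 moves in all.
Check: all 11 open cells covered.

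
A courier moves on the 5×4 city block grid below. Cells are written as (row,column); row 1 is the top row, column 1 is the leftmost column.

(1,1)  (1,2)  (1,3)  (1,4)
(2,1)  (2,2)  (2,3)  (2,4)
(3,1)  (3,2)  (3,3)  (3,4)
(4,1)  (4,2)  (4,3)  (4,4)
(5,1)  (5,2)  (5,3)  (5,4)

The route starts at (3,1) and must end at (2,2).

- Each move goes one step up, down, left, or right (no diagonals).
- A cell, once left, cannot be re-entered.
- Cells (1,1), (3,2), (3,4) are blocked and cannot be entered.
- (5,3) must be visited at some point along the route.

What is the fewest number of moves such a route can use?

8

Any route passes through (5,3) somewhere between (3,1) and (2,2). Summing Manhattan distances along the two legs ((3,1) → (5,3) → (2,2)) gives a lower bound of 4 + 4 = 8 moves.
A route of 8 moves achieves this: (3,1) → (4,1) → (5,1) → (5,2) → (5,3) → (4,3) → (3,3) → (2,3) → (2,2).
Since 8 matches the lower bound, it is optimal.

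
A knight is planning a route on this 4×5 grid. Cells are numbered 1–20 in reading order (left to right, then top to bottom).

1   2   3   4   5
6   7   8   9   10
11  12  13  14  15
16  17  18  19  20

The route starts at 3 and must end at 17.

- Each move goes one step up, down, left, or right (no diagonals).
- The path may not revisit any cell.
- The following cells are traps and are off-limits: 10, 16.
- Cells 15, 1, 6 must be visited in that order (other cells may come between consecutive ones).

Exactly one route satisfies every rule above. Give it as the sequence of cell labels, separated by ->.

The waypoints must appear in the order 15, 1, 6, with no cell reused.
Route from 3: right to 4, 2× down (reaching 14), right to 15, down to 20, 2× left (reaching 18), 2× up (reaching 8), left to 7, up to 2, left to 1, 2× down (reaching 11), right to 12, down to 17 — 16 moves in all.
Check: order respected (15 at step 4, 1 at step 12, 6 at step 13).

3 -> 4 -> 9 -> 14 -> 15 -> 20 -> 19 -> 18 -> 13 -> 8 -> 7 -> 2 -> 1 -> 6 -> 11 -> 12 -> 17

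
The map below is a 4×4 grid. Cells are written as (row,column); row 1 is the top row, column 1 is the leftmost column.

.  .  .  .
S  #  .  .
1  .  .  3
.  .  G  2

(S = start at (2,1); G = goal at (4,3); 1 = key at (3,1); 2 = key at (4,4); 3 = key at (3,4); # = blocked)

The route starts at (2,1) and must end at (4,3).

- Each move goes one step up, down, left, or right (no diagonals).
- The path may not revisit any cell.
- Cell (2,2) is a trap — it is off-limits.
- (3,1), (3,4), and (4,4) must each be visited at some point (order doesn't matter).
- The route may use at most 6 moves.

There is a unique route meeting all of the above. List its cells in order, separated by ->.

(2,1) -> (3,1) -> (3,2) -> (3,3) -> (3,4) -> (4,4) -> (4,3)

The 6-move cap with required stops at (3,1), (3,4), (4,4) leaves no slack for detours.
Route from (2,1): down to (3,1), 3× right (reaching (3,4)), down to (4,4), left to (4,3) — 6 moves in all.
Check: all required cells visited; 6 ≤ 6 moves.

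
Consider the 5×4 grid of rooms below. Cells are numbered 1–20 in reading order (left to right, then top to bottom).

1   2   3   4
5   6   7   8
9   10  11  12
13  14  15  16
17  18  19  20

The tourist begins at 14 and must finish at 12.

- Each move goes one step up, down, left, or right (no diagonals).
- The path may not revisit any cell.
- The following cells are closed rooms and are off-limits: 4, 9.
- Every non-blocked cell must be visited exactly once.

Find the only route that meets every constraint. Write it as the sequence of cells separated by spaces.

Need to visit all 18 open cells exactly once, starting at 14 and ending at 12.
Cell 3 has only two open neighbours (7 and 2), so the path must pass straight through it: one of those is the cell it's entered from and the other is where it exits.
Route from 14: left 1 to 13, down 1 to 17, right 3 to 20, up 1 to 16, left 1 to 15, up 1 to 11, left 1 to 10, up 1 to 6, left 1 to 5, up 1 to 1, right 2 to 3, down 1 to 7, right 1 to 8, down 1 to 12 — 17 moves in all.
Check: all 18 open cells covered.

14 13 17 18 19 20 16 15 11 10 6 5 1 2 3 7 8 12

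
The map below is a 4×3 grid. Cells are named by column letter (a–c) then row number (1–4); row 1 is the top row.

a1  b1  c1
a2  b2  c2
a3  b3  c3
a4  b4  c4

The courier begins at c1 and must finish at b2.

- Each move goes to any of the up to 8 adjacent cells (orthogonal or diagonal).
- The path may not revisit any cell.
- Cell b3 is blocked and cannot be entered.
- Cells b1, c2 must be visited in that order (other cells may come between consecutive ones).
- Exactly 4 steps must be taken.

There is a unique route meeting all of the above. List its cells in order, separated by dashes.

The waypoints must appear in the order b1, c2, with no cell reused.
Route from c1: left 1 to b1, down-right 1 to c2, down 1 to c3, up-left 1 to b2 — 4 moves in all.
Check: order respected (b1 at step 1, c2 at step 2); 4 moves as required.

c1 - b1 - c2 - c3 - b2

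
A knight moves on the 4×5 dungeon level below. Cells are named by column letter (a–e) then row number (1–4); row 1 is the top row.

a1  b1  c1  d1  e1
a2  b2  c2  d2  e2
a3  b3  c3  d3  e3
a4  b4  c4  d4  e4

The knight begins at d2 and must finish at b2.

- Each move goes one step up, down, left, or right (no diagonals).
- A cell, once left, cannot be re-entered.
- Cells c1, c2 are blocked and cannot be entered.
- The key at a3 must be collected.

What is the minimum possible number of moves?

Any route passes through a3 somewhere between d2 and b2. Summing Manhattan distances along the two legs (d2 → a3 → b2) gives a lower bound of 4 + 2 = 6 moves.
A route of 6 moves achieves this: d2 → d3 → c3 → b3 → a3 → a2 → b2.
Since 6 matches the lower bound, it is optimal.

6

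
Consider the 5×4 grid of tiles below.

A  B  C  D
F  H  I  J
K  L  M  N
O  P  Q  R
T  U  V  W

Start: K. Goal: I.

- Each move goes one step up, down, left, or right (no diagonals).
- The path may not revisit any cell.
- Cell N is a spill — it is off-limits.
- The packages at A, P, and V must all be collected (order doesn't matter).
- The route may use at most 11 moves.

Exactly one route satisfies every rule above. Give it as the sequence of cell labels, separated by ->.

K -> F -> A -> B -> H -> L -> P -> U -> V -> Q -> M -> I

Any route must reach A, P, and V and still end at I within 11 moves, so the order of the required stops is forced.
Route from K: 2× up (reaching A), right to B, 4× down (reaching U), right to V, 3× up (reaching I) — 11 moves in all.
Check: all required cells visited; 11 ≤ 11 moves.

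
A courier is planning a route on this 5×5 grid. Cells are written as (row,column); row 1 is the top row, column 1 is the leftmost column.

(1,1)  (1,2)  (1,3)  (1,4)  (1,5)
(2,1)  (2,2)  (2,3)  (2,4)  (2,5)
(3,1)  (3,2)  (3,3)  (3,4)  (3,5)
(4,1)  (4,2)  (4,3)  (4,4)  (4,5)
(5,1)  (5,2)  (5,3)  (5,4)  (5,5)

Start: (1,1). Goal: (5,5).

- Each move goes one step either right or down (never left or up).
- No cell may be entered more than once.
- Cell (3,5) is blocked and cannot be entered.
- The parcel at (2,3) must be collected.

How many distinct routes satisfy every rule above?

21

A right/down-only route from (1,1) to (5,5) makes exactly 4 down-moves and 4 right-moves in some order.
With no other constraints that would be C(8,4) = 70 routes.
Split at (2,3) and multiply the segment counts (each segment already excludes blocked cells): (1,1)→(2,3): 3; (2,3)→(5,5): 7; product = 21.
That gives 21 routes.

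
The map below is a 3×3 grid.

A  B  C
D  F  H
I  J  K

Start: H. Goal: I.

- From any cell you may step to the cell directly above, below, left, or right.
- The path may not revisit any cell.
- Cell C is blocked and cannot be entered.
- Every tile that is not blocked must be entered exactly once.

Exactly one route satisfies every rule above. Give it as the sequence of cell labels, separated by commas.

H, K, J, F, B, A, D, I

Need to visit all 8 open cells exactly once, starting at H and ending at I.
Cell A has only two open neighbours (D and B), so the path must pass straight through it: one of those is the cell it's entered from and the other is where it exits.
Route from H: down to K, left to J, 2× up (reaching B), left to A, 2× down (reaching I) — 7 moves in all.
Check: all 8 open cells covered.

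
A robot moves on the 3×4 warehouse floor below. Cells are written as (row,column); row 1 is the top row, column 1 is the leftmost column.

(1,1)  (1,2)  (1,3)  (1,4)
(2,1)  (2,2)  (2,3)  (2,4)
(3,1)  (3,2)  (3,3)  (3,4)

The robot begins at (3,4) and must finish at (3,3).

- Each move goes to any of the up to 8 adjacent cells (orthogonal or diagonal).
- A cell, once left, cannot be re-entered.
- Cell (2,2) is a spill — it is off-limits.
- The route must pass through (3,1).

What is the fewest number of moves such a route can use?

6

Any route passes through (3,1) somewhere between (3,4) and (3,3). Summing Chebyshev distances along the two legs ((3,4) → (3,1) → (3,3)) gives a lower bound of 3 + 2 = 5 moves.
The shortest route satisfying every rule uses 6 moves: (3,4) → (2,3) → (1,2) → (2,1) → (3,1) → (3,2) → (3,3).
The bound of 5 isn't tight here; checking systematically, no route of length 5 through 5 satisfies every constraint, so 6 is the minimum.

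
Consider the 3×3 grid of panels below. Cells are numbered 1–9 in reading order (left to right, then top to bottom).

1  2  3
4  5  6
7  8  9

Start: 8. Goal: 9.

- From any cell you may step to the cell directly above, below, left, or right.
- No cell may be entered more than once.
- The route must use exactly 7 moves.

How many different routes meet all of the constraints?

Need simple routes of exactly 7 moves from 8 to 9 (Manhattan distance 1, so 3 moves are spent on a detour and 3 undoing it).
Enumerating: 8 5 4 1 2 3 6 9 | 8 7 4 1 2 5 6 9 | 8 7 4 1 2 3 6 9 | 8 7 4 5 2 3 6 9.
That gives 4 routes.

4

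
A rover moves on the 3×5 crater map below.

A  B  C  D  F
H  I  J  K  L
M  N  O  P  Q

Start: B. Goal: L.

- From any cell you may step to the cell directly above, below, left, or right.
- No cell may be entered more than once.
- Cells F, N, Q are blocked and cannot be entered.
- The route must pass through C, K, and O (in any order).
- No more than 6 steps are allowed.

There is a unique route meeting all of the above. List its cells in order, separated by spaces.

Any route must reach C, K, and O and still end at L within 6 moves, so the order of the required stops is forced.
Route from B: right 1 to C, down 2 to O, right 1 to P, up 1 to K, right 1 to L — 6 moves in all.
Check: all required cells visited; 6 ≤ 6 moves.

B C J O P K L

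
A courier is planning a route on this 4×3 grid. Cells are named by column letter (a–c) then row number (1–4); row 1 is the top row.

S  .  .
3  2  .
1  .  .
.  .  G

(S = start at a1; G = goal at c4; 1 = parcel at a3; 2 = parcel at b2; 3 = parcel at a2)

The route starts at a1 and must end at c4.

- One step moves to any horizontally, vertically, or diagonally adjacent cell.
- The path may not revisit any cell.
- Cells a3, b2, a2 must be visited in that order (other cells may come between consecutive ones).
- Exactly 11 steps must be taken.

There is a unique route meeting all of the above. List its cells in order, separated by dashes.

The waypoints must appear in the order a3, b2, a2, with no cell reused.
Route from a1: 2× right (reaching c1), 2× down (reaching c3), down-left to b4, left to a4, up to a3, up-right to b2, left to a2, 2× down-right (reaching c4) — 11 moves in all.
Check: order respected (1 at step 7, 2 at step 8, 3 at step 9); 11 moves as required.

a1 - b1 - c1 - c2 - c3 - b4 - a4 - a3 - b2 - a2 - b3 - c4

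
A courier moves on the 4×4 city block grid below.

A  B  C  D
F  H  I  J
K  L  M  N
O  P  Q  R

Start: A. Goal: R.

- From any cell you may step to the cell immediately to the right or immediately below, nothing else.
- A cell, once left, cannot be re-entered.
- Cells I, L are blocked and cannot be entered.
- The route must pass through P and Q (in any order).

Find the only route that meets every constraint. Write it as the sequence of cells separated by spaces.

Moves only go right or down, so the column and row indices never decrease.
Route from A: down 3 to O, right 3 to R — 6 moves in all.
Check: all required cells visited.

A F K O P Q R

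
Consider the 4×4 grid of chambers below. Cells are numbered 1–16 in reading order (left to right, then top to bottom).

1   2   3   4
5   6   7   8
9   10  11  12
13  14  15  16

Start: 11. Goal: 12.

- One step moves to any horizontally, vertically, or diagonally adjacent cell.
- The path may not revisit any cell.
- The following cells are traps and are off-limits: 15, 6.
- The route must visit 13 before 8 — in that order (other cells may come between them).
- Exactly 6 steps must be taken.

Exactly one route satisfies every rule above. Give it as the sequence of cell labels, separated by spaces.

The waypoints must appear in the order 13, 8, with no cell reused.
Route from 11: down-left to 14, left to 13, 2× up-right (reaching 7), right to 8, down to 12 — 6 moves in all.
Check: order respected (13 at step 2, 8 at step 5); 6 moves as required.

11 14 13 10 7 8 12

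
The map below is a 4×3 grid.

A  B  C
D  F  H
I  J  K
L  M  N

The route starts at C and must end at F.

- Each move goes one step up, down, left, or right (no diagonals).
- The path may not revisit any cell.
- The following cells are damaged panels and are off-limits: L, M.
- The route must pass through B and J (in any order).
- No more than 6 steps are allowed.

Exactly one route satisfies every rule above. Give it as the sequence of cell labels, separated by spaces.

C B A D I J F

Any route must reach B and J and still end at F within 6 moves, so the order of the required stops is forced.
Route from C: 2× left (reaching A), 2× down (reaching I), right to J, up to F — 6 moves in all.
Check: all required cells visited; 6 ≤ 6 moves.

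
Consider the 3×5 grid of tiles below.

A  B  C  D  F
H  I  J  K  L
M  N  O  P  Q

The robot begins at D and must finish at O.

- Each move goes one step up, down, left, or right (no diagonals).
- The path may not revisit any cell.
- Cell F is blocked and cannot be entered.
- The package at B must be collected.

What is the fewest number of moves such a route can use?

Any route passes through B somewhere between D and O. Summing Manhattan distances along the two legs (D → B → O) gives a lower bound of 2 + 3 = 5 moves.
A route of 5 moves achieves this: D → C → B → I → N → O.
Since 5 matches the lower bound, it is optimal.

5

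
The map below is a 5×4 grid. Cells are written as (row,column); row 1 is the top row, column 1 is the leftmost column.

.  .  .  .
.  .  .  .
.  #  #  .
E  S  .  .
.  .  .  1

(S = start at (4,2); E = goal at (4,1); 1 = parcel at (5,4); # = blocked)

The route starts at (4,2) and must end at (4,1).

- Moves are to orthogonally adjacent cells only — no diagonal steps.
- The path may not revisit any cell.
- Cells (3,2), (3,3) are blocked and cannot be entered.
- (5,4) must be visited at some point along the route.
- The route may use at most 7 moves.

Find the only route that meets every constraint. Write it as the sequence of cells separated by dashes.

(4,2) - (4,3) - (4,4) - (5,4) - (5,3) - (5,2) - (5,1) - (4,1)

The budget equals the shortest possible length, so every move has to be on a shortest route through the required cells.
Route from (4,2): 2× right (reaching (4,4)), down to (5,4), 3× left (reaching (5,1)), up to (4,1) — 7 moves in all.
Check: all required cells visited; 7 ≤ 7 moves.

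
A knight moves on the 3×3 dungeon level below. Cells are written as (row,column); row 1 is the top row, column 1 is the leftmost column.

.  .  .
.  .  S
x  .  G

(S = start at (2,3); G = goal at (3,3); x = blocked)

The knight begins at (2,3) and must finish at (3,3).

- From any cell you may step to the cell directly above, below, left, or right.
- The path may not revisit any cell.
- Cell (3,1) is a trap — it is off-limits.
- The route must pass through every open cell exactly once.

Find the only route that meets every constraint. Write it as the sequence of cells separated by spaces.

(2,3) (1,3) (1,2) (1,1) (2,1) (2,2) (3,2) (3,3)

Need to visit all 8 open cells exactly once, starting at (2,3) and ending at (3,3).
Cell (2,1) has only two open neighbours ((1,1) and (2,2)), so the path must pass straight through it: one of those is the cell it's entered from and the other is where it exits.
Route from (2,3): up to (1,3), 2× left (reaching (1,1)), down to (2,1), right to (2,2), down to (3,2), right to (3,3) — 7 moves in all.
Check: all 8 open cells covered.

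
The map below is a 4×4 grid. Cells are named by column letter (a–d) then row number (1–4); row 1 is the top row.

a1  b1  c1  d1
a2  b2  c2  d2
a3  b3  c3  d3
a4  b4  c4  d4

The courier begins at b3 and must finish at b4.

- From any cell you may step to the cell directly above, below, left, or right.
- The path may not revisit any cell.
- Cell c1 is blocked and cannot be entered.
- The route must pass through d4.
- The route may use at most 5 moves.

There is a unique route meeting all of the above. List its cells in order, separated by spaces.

b3 c3 d3 d4 c4 b4

The 5-move cap with required stops at d4 leaves no slack for detours.
Route from b3: right 2 to d3, down 1 to d4, left 2 to b4 — 5 moves in all.
Check: all required cells visited; 5 ≤ 5 moves.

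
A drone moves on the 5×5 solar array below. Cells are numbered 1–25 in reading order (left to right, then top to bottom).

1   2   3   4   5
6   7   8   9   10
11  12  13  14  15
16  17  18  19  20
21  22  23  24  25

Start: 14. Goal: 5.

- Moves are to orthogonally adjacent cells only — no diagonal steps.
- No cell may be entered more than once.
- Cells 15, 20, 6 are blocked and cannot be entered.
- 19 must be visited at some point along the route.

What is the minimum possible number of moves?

7

Any route passes through 19 somewhere between 14 and 5. Summing Manhattan distances along the two legs (14 → 19 → 5) gives a lower bound of 1 + 4 = 5 moves.
The shortest route satisfying every rule uses 7 moves: 14 → 19 → 18 → 13 → 8 → 3 → 4 → 5.
The no-revisit rule (legs can't share cells) pushes the minimum above the 5-move bound; an exhaustive check rules out every length from 5 to 6, leaving 7 as the minimum.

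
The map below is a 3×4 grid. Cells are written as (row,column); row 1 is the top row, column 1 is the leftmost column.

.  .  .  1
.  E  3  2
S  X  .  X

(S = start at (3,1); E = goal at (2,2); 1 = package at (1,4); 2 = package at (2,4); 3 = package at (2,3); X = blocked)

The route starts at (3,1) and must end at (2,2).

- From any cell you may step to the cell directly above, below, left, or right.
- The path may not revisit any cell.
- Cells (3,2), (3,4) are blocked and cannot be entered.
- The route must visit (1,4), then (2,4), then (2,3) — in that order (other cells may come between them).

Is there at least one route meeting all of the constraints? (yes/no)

One route that works: (3,1) → (2,1) → (1,1) → (1,2) → (1,3) → (1,4) → (2,4) → (2,3) → (2,2).

yes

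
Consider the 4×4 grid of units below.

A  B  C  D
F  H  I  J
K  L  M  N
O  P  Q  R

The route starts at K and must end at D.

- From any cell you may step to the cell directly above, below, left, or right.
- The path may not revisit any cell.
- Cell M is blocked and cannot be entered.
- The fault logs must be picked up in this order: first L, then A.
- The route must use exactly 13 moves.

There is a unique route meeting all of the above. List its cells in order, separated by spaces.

K L P Q R N J I H F A B C D

The waypoints must appear in the order L, A, with no cell reused.
Route from K: right to L, down to P, 2× right (reaching R), 2× up (reaching J), 3× left (reaching F), up to A, 3× right (reaching D) — 13 moves in all.
Check: order respected (L at step 1, A at step 10); 13 moves as required.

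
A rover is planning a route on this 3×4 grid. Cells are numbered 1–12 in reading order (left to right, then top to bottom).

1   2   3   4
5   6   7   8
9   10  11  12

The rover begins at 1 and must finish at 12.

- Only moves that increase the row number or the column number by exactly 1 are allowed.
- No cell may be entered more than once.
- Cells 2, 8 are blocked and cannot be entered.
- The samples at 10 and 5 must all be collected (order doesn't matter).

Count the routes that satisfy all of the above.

A right/down-only route from 1 to 12 makes exactly 2 down-moves and 3 right-moves in some order.
With no other constraints that would be C(5,2) = 10 routes.
A monotone route can only reach the required cells in the order 5, 10, so split there and multiply the segment counts (each segment already excludes blocked cells): 1→5: 1; 5→10: 2; 10→12: 1; product = 2.
That gives 2 routes.

2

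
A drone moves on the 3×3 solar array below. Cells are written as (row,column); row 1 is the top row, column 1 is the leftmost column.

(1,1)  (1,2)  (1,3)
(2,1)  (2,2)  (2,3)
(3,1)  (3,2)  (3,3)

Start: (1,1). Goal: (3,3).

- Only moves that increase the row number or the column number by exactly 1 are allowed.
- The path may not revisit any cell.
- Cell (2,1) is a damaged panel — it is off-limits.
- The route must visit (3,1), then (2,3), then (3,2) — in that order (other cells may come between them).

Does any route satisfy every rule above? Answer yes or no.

no

(2,3) lies above (3,1), so going from (3,1) to (2,3) would need an upward move — but moves only go right/down, so (3,1) cannot be visited before (2,3).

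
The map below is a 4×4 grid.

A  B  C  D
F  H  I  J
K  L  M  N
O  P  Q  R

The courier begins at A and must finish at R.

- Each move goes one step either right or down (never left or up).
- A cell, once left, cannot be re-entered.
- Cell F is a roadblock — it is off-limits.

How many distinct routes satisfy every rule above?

10

A right/down-only route from A to R makes exactly 3 down-moves and 3 right-moves in some order.
With no other constraints that would be C(6,3) = 20 routes.
Subtract routes through each blocked cell (inclusion–exclusion for overlaps): − through F: 10 → 10.
That gives 10 routes.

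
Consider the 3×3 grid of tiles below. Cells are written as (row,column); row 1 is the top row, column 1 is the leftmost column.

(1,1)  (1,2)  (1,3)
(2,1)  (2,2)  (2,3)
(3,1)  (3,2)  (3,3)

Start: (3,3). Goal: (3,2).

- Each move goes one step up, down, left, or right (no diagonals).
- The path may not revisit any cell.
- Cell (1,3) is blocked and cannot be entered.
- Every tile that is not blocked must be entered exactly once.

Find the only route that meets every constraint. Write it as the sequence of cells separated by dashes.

(3,3) - (2,3) - (2,2) - (1,2) - (1,1) - (2,1) - (3,1) - (3,2)

Need to visit all 8 open cells exactly once, starting at (3,3) and ending at (3,2).
Cell (1,2) has only two open neighbours ((2,2) and (1,1)), so the path must pass straight through it: one of those is the cell it's entered from and the other is where it exits.
Route from (3,3): up to (2,3), left to (2,2), up to (1,2), left to (1,1), 2× down (reaching (3,1)), right to (3,2) — 7 moves in all.
Check: all 8 open cells covered.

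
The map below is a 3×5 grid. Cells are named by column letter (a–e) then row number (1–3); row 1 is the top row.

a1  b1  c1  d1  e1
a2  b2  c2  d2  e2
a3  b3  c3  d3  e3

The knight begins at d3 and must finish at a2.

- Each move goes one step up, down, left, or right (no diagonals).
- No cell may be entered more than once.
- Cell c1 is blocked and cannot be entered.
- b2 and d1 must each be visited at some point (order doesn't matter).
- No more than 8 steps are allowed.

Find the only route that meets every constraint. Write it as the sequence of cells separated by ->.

d3 -> e3 -> e2 -> e1 -> d1 -> d2 -> c2 -> b2 -> a2

Any route must reach b2 and d1 and still end at a2 within 8 moves, so the order of the required stops is forced.
Route from d3: right to e3, 2× up (reaching e1), left to d1, down to d2, 3× left (reaching a2) — 8 moves in all.
Check: all required cells visited; 8 ≤ 8 moves.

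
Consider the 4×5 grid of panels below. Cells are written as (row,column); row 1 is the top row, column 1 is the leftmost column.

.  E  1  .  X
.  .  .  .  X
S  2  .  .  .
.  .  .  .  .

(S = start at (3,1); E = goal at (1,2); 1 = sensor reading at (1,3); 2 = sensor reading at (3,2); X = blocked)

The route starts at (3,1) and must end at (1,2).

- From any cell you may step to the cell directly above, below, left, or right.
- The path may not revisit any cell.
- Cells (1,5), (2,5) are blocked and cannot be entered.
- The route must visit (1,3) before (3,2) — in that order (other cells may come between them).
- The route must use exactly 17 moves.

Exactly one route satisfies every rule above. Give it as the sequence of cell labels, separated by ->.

The waypoints must appear in the order (1,3), (3,2), with no cell reused.
Route from (3,1): down to (4,1), 4× right (reaching (4,5)), up to (3,5), left to (3,4), 2× up (reaching (1,4)), left to (1,3), 2× down (reaching (3,3)), left to (3,2), up to (2,2), left to (2,1), up to (1,1), right to (1,2) — 17 moves in all.
Check: order respected (1 at step 10, 2 at step 13); 17 moves as required.

(3,1) -> (4,1) -> (4,2) -> (4,3) -> (4,4) -> (4,5) -> (3,5) -> (3,4) -> (2,4) -> (1,4) -> (1,3) -> (2,3) -> (3,3) -> (3,2) -> (2,2) -> (2,1) -> (1,1) -> (1,2)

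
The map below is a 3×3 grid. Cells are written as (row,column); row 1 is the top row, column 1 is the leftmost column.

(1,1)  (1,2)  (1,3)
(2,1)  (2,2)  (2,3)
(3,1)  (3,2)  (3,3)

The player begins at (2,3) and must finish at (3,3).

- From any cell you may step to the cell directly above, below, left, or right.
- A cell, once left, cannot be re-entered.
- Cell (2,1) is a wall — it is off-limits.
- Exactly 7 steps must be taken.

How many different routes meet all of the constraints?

Need simple routes of exactly 7 moves from (2,3) to (3,3) (Manhattan distance 1, so 3 moves are spent on a detour and 3 undoing it).
No route satisfies every constraint, so the count is 0.

0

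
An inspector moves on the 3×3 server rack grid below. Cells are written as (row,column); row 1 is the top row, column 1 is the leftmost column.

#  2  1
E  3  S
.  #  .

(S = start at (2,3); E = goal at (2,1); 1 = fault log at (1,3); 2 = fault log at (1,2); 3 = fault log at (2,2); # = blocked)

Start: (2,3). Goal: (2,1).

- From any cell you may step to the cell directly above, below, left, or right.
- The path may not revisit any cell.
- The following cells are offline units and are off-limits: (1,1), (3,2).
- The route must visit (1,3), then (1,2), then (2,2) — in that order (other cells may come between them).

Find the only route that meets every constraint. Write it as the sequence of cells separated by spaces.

(2,3) (1,3) (1,2) (2,2) (2,1)

The waypoints must appear in the order (1,3), (1,2), (2,2), with no cell reused.
Route from (2,3): up to (1,3), left to (1,2), down to (2,2), left to (2,1) — 4 moves in all.
Check: order respected (1 at step 1, 2 at step 2, 3 at step 3).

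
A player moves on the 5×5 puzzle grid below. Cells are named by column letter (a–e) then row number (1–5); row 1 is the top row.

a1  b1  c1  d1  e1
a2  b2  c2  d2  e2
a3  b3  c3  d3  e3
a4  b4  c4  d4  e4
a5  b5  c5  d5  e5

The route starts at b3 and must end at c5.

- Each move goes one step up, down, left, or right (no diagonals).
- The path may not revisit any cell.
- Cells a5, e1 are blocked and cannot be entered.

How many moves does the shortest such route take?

3

The Manhattan distance from b3 to c5 is |3−5| + |2−3| = 3, so at least 3 moves are needed.
A route of 3 moves achieves this: b3 → b4 → b5 → c5.
Since 3 matches the lower bound, it is optimal.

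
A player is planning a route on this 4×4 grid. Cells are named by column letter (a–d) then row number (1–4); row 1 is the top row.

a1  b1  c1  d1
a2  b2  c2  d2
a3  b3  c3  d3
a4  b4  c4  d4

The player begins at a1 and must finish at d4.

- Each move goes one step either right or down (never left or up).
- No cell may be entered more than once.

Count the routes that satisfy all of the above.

A right/down-only route from a1 to d4 makes exactly 3 down-moves and 3 right-moves in some order.
With no other constraints that would be C(6,3) = 20 routes.
That gives 20 routes.

20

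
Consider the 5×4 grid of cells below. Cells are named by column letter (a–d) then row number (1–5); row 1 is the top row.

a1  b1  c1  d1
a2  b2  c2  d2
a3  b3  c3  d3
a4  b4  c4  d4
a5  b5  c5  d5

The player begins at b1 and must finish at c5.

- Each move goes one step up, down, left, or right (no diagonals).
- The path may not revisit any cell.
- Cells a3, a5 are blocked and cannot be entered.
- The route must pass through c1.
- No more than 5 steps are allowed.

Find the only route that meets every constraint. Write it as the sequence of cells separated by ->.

Any route must reach c1 and still end at c5 within 5 moves, so the order of the required stops is forced.
Route from b1: right to c1, 4× down (reaching c5) — 5 moves in all.
Check: all required cells visited; 5 ≤ 5 moves.

b1 -> c1 -> c2 -> c3 -> c4 -> c5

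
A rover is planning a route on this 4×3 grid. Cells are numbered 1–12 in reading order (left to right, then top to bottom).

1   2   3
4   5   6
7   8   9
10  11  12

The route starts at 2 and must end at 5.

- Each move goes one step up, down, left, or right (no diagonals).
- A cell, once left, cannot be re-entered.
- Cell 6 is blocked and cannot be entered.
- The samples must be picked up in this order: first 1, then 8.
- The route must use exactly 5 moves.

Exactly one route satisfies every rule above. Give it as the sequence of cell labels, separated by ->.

The waypoints must appear in the order 1, 8, with no cell reused.
Route from 2: left 1 to 1, down 2 to 7, right 1 to 8, up 1 to 5 — 5 moves in all.
Check: order respected (1 at step 1, 8 at step 4); 5 moves as required.

2 -> 1 -> 4 -> 7 -> 8 -> 5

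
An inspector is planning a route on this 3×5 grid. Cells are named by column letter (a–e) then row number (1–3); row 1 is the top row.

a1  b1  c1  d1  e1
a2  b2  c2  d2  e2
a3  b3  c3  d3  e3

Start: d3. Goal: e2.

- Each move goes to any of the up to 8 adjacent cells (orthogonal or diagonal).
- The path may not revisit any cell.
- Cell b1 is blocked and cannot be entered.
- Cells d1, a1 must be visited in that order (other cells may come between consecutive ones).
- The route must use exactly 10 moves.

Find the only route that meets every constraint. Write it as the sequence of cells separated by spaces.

d3 c2 d1 c1 b2 a1 a2 b3 c3 d2 e2

The waypoints must appear in the order d1, a1, with no cell reused.
Route from d3: up-left to c2, up-right to d1, left to c1, down-left to b2, up-left to a1, down to a2, down-right to b3, right to c3, up-right to d2, right to e2 — 10 moves in all.
Check: order respected (d1 at step 2, a1 at step 5); 10 moves as required.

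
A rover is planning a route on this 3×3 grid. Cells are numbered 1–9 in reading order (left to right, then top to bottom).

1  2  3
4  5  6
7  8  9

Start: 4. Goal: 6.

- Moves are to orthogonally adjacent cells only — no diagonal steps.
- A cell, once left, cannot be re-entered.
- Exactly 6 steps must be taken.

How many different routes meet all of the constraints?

2

Need simple routes of exactly 6 moves from 4 to 6 (Manhattan distance 2, so 2 moves are spent on a detour and 2 undoing it).
Enumerating: 4 1 2 5 8 9 6 | 4 7 8 5 2 3 6.
That gives 2 routes.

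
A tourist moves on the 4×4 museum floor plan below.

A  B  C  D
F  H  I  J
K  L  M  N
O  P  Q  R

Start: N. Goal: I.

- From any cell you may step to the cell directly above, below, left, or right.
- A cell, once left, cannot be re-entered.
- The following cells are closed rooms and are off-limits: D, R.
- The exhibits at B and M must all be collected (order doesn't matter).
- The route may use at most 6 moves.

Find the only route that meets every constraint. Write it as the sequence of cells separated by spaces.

N M L H B C I

The 6-move cap with required stops at B, M leaves no slack for detours.
Route from N: 2× left (reaching L), 2× up (reaching B), right to C, down to I — 6 moves in all.
Check: all required cells visited; 6 ≤ 6 moves.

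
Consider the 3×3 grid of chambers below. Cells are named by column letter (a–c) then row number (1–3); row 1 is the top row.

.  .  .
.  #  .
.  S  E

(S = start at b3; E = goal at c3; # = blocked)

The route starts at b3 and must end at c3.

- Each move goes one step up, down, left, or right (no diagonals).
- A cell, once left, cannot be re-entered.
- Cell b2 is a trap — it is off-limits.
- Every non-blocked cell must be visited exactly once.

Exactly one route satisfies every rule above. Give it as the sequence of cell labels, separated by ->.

Need to visit all 8 open cells exactly once, starting at b3 and ending at c3.
Cell c2 has only two open neighbours (c1 and c3), so the path must pass straight through it: one of those is the cell it's entered from and the other is where it exits.
Route from b3: left 1 to a3, up 2 to a1, right 2 to c1, down 2 to c3 — 7 moves in all.
Check: all 8 open cells covered.

b3 -> a3 -> a2 -> a1 -> b1 -> c1 -> c2 -> c3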